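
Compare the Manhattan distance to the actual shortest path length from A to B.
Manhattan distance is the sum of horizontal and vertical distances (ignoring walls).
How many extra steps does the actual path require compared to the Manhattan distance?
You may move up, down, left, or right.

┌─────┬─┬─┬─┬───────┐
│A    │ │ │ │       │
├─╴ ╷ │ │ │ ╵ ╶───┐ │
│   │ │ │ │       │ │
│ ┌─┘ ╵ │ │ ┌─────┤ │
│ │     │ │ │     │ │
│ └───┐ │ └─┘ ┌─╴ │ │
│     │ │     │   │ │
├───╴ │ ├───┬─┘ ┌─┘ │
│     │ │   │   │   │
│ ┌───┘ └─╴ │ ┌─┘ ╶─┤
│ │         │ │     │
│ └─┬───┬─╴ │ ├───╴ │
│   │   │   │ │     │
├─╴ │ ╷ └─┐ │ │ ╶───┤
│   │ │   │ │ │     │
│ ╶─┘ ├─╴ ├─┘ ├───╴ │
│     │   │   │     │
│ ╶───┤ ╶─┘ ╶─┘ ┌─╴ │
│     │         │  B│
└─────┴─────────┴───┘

Manhattan distance: |9 - 0| + |9 - 0| = 18
Actual path length: 34
Extra steps: 34 - 18 = 16

Solution:

┌─────┬─┬─┬─┬───────┐
│A ↓  │ │ │ │       │
├─╴ ╷ │ │ │ ╵ ╶───┐ │
│↓ ↲│ │ │ │       │ │
│ ┌─┘ ╵ │ │ ┌─────┤ │
│↓│     │ │ │     │ │
│ └───┐ │ └─┘ ┌─╴ │ │
│↳ → ↓│ │     │   │ │
├───╴ │ ├───┬─┘ ┌─┘ │
│↓ ← ↲│ │   │   │   │
│ ┌───┘ └─╴ │ ┌─┘ ╶─┤
│↓│         │ │     │
│ └─┬───┬─╴ │ ├───╴ │
│↳ ↓│↱ ↓│   │ │     │
├─╴ │ ╷ └─┐ │ │ ╶───┤
│↓ ↲│↑│↳ ↓│ │ │     │
│ ╶─┘ ├─╴ ├─┘ ├───╴ │
│↳ → ↑│↓ ↲│   │↱ → ↓│
│ ╶───┤ ╶─┘ ╶─┘ ┌─╴ │
│     │↳ → → → ↑│  B│
└─────┴─────────┴───┘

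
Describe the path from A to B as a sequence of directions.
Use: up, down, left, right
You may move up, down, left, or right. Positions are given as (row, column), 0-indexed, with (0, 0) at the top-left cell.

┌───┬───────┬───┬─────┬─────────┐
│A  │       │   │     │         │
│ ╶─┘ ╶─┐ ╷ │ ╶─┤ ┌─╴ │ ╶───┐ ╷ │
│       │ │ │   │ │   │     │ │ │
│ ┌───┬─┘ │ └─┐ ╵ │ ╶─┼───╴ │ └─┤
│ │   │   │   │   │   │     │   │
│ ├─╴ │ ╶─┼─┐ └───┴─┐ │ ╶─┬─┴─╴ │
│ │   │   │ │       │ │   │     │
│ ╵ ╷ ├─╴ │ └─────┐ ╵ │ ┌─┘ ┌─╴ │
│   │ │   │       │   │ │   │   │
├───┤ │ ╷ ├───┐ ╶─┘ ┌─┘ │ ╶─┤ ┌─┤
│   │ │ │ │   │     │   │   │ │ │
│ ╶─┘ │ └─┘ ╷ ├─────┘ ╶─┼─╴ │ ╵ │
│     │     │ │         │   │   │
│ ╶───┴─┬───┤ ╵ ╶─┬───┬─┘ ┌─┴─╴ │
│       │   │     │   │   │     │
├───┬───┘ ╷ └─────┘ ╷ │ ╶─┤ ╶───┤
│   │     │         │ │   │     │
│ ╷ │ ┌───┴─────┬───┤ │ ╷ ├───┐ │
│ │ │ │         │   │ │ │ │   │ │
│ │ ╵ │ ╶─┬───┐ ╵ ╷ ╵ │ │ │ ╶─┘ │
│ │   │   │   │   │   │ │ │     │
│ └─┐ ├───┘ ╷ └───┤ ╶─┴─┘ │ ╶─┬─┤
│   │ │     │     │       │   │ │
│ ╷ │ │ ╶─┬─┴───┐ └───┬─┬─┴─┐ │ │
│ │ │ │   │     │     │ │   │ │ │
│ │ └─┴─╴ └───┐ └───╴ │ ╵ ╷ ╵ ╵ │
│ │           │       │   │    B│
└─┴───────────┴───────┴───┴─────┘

Finding the path and converting it to directions:
Path through cells: (0,0) → (1,0) → (1,1) → (1,2) → (0,2) → (0,3) → (0,4) → (1,4) → (2,4) → (2,3) → (3,3) → (3,4) → (4,4) → (4,3) → (5,3) → (6,3) → (6,4) → (6,5) → (5,5) → (5,6) → (6,6) → (7,6) → (7,7) → (6,7) → (6,8) → (6,9) → (6,10) → (5,10) → (5,11) → (4,11) → (3,11) → (2,11) → (2,12) → (2,13) → (1,13) → (1,12) → (1,11) → (0,11) → (0,12) → (0,13) → (0,14) → (1,14) → (2,14) → (2,15) → (3,15) → (4,15) → (4,14) → (5,14) → (6,14) → (6,15) → (7,15) → (7,14) → (7,13) → (8,13) → (8,14) → (8,15) → (9,15) → (10,15) → (10,14) → (10,13) → (11,13) → (11,14) → (12,14) → (13,14) → (13,15)
Directions: down, right, right, up, right, right, down, down, left, down, right, down, left, down, down, right, right, up, right, down, down, right, up, right, right, right, up, right, up, up, up, right, right, up, left, left, up, right, right, right, down, down, right, down, down, left, down, down, right, down, left, left, down, right, right, down, down, left, left, down, right, down, down, right

Solution:

┌───┬───────┬───┬─────┬─────────┐
│A  │↱ → ↓  │   │     │↱ → → ↓  │
│ ╶─┘ ╶─┐ ╷ │ ╶─┤ ┌─╴ │ ╶───┐ ╷ │
│↳ → ↑  │↓│ │   │ │   │↑ ← ↰│↓│ │
│ ┌───┬─┘ │ └─┐ ╵ │ ╶─┼───╴ │ └─┤
│ │   │↓ ↲│   │   │   │↱ → ↑│↳ ↓│
│ ├─╴ │ ╶─┼─┐ └───┴─┐ │ ╶─┬─┴─╴ │
│ │   │↳ ↓│ │       │ │↑  │    ↓│
│ ╵ ╷ ├─╴ │ └─────┐ ╵ │ ┌─┘ ┌─╴ │
│   │ │↓ ↲│       │   │↑│   │↓ ↲│
├───┤ │ ╷ ├───┐ ╶─┘ ┌─┘ │ ╶─┤ ┌─┤
│   │ │↓│ │↱ ↓│     │↱ ↑│   │↓│ │
│ ╶─┘ │ └─┘ ╷ ├─────┘ ╶─┼─╴ │ ╵ │
│     │↳ → ↑│↓│↱ → → ↑  │   │↳ ↓│
│ ╶───┴─┬───┤ ╵ ╶─┬───┬─┘ ┌─┴─╴ │
│       │   │↳ ↑  │   │   │↓ ← ↲│
├───┬───┘ ╷ └─────┘ ╷ │ ╶─┤ ╶───┤
│   │     │         │ │   │↳ → ↓│
│ ╷ │ ┌───┴─────┬───┤ │ ╷ ├───┐ │
│ │ │ │         │   │ │ │ │   │↓│
│ │ ╵ │ ╶─┬───┐ ╵ ╷ ╵ │ │ │ ╶─┘ │
│ │   │   │   │   │   │ │ │↓ ← ↲│
│ └─┐ ├───┘ ╷ └───┤ ╶─┴─┘ │ ╶─┬─┤
│   │ │     │     │       │↳ ↓│ │
│ ╷ │ │ ╶─┬─┴───┐ └───┬─┬─┴─┐ │ │
│ │ │ │   │     │     │ │   │↓│ │
│ │ └─┴─╴ └───┐ └───╴ │ ╵ ╷ ╵ ╵ │
│ │           │       │   │  ↳ B│
└─┴───────────┴───────┴───┴─────┘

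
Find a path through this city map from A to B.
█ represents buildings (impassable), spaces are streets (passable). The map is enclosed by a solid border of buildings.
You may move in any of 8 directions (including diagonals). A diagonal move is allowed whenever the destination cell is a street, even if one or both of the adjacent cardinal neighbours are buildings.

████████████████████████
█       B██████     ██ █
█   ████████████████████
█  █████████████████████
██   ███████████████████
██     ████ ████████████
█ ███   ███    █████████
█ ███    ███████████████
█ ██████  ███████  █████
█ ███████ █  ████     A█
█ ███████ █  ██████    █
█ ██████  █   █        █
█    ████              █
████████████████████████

Finding the shortest path from A to B:
Movement: 8-directional
Path length: 28 steps
Directions: left → left → down-left → down-left → left → left → left → down-left → left → left → left → left → up-left → up → up → up-left → up-left → left → up-left → up-left → up-left → up-left → up-right → up-right → right → right → right → right

Solution:

████████████████████████
█   →→→→B██████     ██ █
█  ↗████████████████████
█ ↗█████████████████████
██ ↖ ███████████████████
██  ↖  ████ ████████████
█ ███↖  ███    █████████
█ ███ ↖← ███████████████
█ ██████↖ ███████  █████
█ ███████↖█  ████   ↙←A█
█ ███████↑█  ██████↙   █
█ ██████ ↑█   █↙←←←    █
█    ████ ↖←←←←        █
████████████████████████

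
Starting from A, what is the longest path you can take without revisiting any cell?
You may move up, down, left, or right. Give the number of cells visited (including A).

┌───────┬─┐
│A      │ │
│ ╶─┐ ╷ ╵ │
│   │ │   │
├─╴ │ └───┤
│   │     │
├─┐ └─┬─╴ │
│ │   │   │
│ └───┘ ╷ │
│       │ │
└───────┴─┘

Finding longest simple path using DFS:
Start: (0, 0)
Longest path visits 14 cells
Path: A → right → right → down → down → right → right → down → left → down → left → left → left → up

Solution:

┌───────┬─┐
│A → ↓  │ │
│ ╶─┐ ╷ ╵ │
│   │↓│   │
├─╴ │ └───┤
│   │↳ → ↓│
├─┐ └─┬─╴ │
│B│   │↓ ↲│
│ └───┘ ╷ │
│↑ ← ← ↲│ │
└───────┴─┘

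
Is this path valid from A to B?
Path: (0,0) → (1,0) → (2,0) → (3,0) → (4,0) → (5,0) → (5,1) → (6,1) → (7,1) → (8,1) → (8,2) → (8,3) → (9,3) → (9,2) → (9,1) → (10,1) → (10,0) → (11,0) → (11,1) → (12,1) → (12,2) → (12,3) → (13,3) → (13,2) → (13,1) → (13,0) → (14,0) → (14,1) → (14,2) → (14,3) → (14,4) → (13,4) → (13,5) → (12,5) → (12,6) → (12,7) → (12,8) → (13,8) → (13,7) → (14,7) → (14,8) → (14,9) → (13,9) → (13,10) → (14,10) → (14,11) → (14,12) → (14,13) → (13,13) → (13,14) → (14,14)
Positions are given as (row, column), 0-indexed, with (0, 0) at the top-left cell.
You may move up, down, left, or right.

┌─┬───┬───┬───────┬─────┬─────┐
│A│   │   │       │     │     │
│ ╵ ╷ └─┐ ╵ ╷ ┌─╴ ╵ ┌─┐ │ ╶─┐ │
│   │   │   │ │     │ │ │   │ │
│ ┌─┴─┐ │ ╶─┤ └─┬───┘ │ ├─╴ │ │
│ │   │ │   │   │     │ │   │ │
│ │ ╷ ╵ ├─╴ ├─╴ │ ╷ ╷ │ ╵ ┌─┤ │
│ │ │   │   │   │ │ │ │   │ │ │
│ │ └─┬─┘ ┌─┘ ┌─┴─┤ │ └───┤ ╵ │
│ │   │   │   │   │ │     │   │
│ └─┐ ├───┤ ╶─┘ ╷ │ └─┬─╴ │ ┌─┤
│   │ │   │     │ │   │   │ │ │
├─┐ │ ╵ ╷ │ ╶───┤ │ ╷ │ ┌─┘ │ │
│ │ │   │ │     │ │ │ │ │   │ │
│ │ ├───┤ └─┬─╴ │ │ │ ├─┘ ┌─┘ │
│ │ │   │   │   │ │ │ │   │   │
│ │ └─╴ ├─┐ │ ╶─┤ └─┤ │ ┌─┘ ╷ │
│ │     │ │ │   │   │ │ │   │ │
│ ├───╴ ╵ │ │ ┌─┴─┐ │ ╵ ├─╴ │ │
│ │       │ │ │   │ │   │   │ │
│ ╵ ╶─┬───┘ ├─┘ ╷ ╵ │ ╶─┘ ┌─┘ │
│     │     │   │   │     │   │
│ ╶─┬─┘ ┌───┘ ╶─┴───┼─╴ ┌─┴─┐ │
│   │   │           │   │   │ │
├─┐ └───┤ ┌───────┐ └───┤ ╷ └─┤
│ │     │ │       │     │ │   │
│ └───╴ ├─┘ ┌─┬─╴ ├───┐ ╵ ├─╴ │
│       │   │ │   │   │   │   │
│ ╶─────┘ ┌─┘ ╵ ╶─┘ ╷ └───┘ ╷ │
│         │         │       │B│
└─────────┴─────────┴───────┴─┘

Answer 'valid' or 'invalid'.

Checking path validity:
Result: All consecutive moves are passable.

valid

Correct solution:

┌─┬───┬───┬───────┬─────┬─────┐
│A│   │   │       │     │     │
│ ╵ ╷ └─┐ ╵ ╷ ┌─╴ ╵ ┌─┐ │ ╶─┐ │
│↓  │   │   │ │     │ │ │   │ │
│ ┌─┴─┐ │ ╶─┤ └─┬───┘ │ ├─╴ │ │
│↓│   │ │   │   │     │ │   │ │
│ │ ╷ ╵ ├─╴ ├─╴ │ ╷ ╷ │ ╵ ┌─┤ │
│↓│ │   │   │   │ │ │ │   │ │ │
│ │ └─┬─┘ ┌─┘ ┌─┴─┤ │ └───┤ ╵ │
│↓│   │   │   │   │ │     │   │
│ └─┐ ├───┤ ╶─┘ ╷ │ └─┬─╴ │ ┌─┤
│↳ ↓│ │   │     │ │   │   │ │ │
├─┐ │ ╵ ╷ │ ╶───┤ │ ╷ │ ┌─┘ │ │
│ │↓│   │ │     │ │ │ │ │   │ │
│ │ ├───┤ └─┬─╴ │ │ │ ├─┘ ┌─┘ │
│ │↓│   │   │   │ │ │ │   │   │
│ │ └─╴ ├─┐ │ ╶─┤ └─┤ │ ┌─┘ ╷ │
│ │↳ → ↓│ │ │   │   │ │ │   │ │
│ ├───╴ ╵ │ │ ┌─┴─┐ │ ╵ ├─╴ │ │
│ │↓ ← ↲  │ │ │   │ │   │   │ │
│ ╵ ╶─┬───┘ ├─┘ ╷ ╵ │ ╶─┘ ┌─┘ │
│↓ ↲  │     │   │   │     │   │
│ ╶─┬─┘ ┌───┘ ╶─┴───┼─╴ ┌─┴─┐ │
│↳ ↓│   │           │   │   │ │
├─┐ └───┤ ┌───────┐ └───┤ ╷ └─┤
│ │↳ → ↓│ │↱ → → ↓│     │ │   │
│ └───╴ ├─┘ ┌─┬─╴ ├───┐ ╵ ├─╴ │
│↓ ← ← ↲│↱ ↑│ │↓ ↲│↱ ↓│   │↱ ↓│
│ ╶─────┘ ┌─┘ ╵ ╶─┘ ╷ └───┘ ╷ │
│↳ → → → ↑│    ↳ → ↑│↳ → → ↑│B│
└─────────┴─────────┴───────┴─┘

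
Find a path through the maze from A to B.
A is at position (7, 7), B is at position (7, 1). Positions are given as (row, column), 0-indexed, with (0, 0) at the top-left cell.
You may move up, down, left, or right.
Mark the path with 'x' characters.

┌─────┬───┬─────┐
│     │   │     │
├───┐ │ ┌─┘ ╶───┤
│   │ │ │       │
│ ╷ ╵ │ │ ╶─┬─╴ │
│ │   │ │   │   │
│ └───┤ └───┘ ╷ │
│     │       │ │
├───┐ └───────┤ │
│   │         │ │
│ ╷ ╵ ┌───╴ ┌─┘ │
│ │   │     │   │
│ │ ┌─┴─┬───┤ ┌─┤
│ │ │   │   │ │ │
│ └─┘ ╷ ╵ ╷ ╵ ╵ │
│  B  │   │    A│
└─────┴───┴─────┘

Finding the shortest path from (7, 7) to (7, 1):
Path length: 10 steps
Directions: left → left → up → left → down → left → up → left → down → left

Solution:

┌─────┬───┬─────┐
│     │   │     │
├───┐ │ ┌─┘ ╶───┤
│   │ │ │       │
│ ╷ ╵ │ │ ╶─┬─╴ │
│ │   │ │   │   │
│ └───┤ └───┘ ╷ │
│     │       │ │
├───┐ └───────┤ │
│   │         │ │
│ ╷ ╵ ┌───╴ ┌─┘ │
│ │   │     │   │
│ │ ┌─┴─┬───┤ ┌─┤
│ │ │x x│x x│ │ │
│ └─┘ ╷ ╵ ╷ ╵ ╵ │
│  B x│x x│x x A│
└─────┴───┴─────┘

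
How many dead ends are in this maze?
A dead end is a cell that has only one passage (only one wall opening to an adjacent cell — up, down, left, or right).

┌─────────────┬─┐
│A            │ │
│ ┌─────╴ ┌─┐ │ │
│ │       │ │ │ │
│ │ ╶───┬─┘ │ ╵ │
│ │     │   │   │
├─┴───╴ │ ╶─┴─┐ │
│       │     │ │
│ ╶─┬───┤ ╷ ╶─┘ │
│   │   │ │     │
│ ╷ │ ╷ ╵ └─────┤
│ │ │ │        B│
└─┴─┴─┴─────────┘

Checking each cell for number of passages:

Dead ends found at positions:
  (0, 7)
  (1, 5)
  (2, 0)
  (3, 6)
  (5, 0)
  (5, 1)
  (5, 2)
  (5, 7)
Total dead ends: 8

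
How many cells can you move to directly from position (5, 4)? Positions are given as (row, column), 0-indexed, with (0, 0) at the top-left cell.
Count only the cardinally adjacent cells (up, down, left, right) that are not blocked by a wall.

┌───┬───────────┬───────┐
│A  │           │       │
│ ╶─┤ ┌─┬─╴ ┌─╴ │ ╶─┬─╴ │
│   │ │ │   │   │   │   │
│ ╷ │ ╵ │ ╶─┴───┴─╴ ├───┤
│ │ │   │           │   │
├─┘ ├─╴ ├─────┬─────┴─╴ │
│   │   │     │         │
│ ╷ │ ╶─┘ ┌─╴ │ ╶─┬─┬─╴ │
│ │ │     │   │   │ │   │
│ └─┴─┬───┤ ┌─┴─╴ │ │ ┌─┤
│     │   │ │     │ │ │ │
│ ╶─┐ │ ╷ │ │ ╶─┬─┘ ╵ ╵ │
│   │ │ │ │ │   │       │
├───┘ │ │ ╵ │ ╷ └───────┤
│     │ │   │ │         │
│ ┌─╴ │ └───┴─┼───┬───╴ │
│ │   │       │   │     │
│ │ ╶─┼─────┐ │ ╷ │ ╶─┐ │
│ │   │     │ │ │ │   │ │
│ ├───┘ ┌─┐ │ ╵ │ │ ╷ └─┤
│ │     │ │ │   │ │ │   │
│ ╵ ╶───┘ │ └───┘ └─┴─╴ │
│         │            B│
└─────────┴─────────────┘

Checking passable neighbors of (5, 4):
Neighbors: (6, 4), (5, 3)
Count: 2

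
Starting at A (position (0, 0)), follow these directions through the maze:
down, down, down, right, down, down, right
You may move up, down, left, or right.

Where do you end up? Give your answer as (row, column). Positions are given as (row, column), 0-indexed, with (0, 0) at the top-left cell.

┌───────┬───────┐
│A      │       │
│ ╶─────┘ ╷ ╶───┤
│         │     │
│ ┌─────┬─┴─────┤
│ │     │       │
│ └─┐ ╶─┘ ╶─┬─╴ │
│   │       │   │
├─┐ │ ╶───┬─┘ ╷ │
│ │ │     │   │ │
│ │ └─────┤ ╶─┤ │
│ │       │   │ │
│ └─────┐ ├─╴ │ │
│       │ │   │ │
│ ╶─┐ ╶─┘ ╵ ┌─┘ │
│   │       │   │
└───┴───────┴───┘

Following directions step by step:
Start: (0, 0)
  down: (0, 0) → (1, 0)
  down: (1, 0) → (2, 0)
  down: (2, 0) → (3, 0)
  right: (3, 0) → (3, 1)
  down: (3, 1) → (4, 1)
  down: (4, 1) → (5, 1)
  right: (5, 1) → (5, 2)
Final position: (5, 2)

Path taken:

┌───────┬───────┐
│A      │       │
│ ╶─────┘ ╷ ╶───┤
│↓        │     │
│ ┌─────┬─┴─────┤
│↓│     │       │
│ └─┐ ╶─┘ ╶─┬─╴ │
│↳ ↓│       │   │
├─┐ │ ╶───┬─┘ ╷ │
│ │↓│     │   │ │
│ │ └─────┤ ╶─┤ │
│ │↳ B    │   │ │
│ └─────┐ ├─╴ │ │
│       │ │   │ │
│ ╶─┐ ╶─┘ ╵ ┌─┘ │
│   │       │   │
└───┴───────┴───┘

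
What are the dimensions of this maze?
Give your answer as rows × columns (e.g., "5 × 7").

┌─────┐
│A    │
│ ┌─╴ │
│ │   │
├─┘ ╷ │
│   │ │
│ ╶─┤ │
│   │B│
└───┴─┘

Counting the maze dimensions:
Rows (vertical): 4
Columns (horizontal): 3
Dimensions: 4 × 3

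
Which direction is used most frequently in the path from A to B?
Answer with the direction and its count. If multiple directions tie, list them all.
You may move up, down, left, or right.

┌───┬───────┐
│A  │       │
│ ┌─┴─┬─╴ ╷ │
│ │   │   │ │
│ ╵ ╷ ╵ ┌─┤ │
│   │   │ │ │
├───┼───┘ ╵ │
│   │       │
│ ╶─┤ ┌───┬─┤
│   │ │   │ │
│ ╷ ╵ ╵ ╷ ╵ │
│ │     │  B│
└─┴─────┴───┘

Directions: down, down, right, up, right, down, right, up, right, up, right, down, down, down, left, left, left, down, down, right, up, right, down, right
Counts: {'down': 9, 'right': 8, 'up': 4, 'left': 3}
Most common: down (9 times)

Solution:

┌───┬───────┐
│A  │    ↱ ↓│
│ ┌─┴─┬─╴ ╷ │
│↓│↱ ↓│↱ ↑│↓│
│ ╵ ╷ ╵ ┌─┤ │
│↳ ↑│↳ ↑│ │↓│
├───┼───┘ ╵ │
│   │↓ ← ← ↲│
│ ╶─┤ ┌───┬─┤
│   │↓│↱ ↓│ │
│ ╷ ╵ ╵ ╷ ╵ │
│ │  ↳ ↑│↳ B│
└─┴─────┴───┘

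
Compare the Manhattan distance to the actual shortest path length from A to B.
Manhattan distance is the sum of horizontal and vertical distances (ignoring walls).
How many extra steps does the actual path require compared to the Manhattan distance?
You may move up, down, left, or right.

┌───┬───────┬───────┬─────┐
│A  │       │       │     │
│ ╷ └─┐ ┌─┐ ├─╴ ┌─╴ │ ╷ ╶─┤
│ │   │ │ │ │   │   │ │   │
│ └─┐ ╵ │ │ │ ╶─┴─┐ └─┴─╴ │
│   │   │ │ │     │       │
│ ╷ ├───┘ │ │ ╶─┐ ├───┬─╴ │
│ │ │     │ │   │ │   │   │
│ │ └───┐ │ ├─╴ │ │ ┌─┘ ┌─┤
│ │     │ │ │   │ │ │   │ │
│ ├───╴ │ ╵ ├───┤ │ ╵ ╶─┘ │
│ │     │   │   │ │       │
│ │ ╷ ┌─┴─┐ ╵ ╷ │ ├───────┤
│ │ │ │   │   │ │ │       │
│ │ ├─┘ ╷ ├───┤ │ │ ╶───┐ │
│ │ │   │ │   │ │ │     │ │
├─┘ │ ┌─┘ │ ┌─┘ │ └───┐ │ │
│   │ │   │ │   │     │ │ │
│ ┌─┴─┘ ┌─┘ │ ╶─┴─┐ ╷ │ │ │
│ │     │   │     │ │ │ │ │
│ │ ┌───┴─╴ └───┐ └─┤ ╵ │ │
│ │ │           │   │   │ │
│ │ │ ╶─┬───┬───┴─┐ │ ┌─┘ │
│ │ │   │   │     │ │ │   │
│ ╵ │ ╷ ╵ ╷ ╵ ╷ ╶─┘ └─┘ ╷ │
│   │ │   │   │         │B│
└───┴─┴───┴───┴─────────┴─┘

Manhattan distance: |12 - 0| + |12 - 0| = 24
Actual path length: 34
Extra steps: 34 - 24 = 10

Solution:

┌───┬───────┬───────┬─────┐
│A ↓│  ↱ → ↓│       │     │
│ ╷ └─┐ ┌─┐ ├─╴ ┌─╴ │ ╷ ╶─┤
│ │↳ ↓│↑│ │↓│   │   │ │   │
│ └─┐ ╵ │ │ │ ╶─┴─┐ └─┴─╴ │
│   │↳ ↑│ │↓│     │       │
│ ╷ ├───┘ │ │ ╶─┐ ├───┬─╴ │
│ │ │     │↓│   │ │   │   │
│ │ └───┐ │ ├─╴ │ │ ┌─┘ ┌─┤
│ │     │ │↓│   │ │ │   │ │
│ ├───╴ │ ╵ ├───┤ │ ╵ ╶─┘ │
│ │     │  ↓│↱ ↓│ │       │
│ │ ╷ ┌─┴─┐ ╵ ╷ │ ├───────┤
│ │ │ │   │↳ ↑│↓│ │       │
│ │ ├─┘ ╷ ├───┤ │ │ ╶───┐ │
│ │ │   │ │   │↓│ │     │ │
├─┘ │ ┌─┘ │ ┌─┘ │ └───┐ │ │
│   │ │   │ │↓ ↲│     │ │ │
│ ┌─┴─┘ ┌─┘ │ ╶─┴─┐ ╷ │ │ │
│ │     │   │↳ → ↓│ │ │ │ │
│ │ ┌───┴─╴ └───┐ └─┤ ╵ │ │
│ │ │           │↳ ↓│   │ │
│ │ │ ╶─┬───┬───┴─┐ │ ┌─┘ │
│ │ │   │   │     │↓│ │↱ ↓│
│ ╵ │ ╷ ╵ ╷ ╵ ╷ ╶─┘ └─┘ ╷ │
│   │ │   │   │    ↳ → ↑│B│
└───┴─┴───┴───┴─────────┴─┘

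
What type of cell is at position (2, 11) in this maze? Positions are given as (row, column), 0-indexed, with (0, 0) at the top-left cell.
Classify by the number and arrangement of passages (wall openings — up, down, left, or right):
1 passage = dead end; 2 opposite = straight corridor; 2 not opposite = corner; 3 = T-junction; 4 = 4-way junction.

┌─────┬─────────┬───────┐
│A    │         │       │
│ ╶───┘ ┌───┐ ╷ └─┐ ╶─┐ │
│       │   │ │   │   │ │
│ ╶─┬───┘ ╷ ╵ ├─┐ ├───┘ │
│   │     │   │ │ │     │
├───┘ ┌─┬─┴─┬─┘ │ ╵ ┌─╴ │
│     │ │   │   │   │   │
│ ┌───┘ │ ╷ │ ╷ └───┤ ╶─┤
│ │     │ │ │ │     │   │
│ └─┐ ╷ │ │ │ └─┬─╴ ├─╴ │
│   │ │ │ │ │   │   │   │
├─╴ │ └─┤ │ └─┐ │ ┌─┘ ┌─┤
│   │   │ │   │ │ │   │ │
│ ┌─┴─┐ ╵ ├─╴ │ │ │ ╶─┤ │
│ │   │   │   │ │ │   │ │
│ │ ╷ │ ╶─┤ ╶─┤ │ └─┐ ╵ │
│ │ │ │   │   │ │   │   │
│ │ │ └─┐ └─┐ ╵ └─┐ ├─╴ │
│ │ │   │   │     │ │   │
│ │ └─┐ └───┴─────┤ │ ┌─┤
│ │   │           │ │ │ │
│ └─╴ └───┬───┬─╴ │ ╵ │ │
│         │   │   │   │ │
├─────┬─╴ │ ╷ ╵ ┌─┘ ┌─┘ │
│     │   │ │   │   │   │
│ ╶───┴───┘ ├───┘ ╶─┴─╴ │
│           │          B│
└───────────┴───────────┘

Checking cell at (2, 11):
Number of passages: 3
Cell type: T-junction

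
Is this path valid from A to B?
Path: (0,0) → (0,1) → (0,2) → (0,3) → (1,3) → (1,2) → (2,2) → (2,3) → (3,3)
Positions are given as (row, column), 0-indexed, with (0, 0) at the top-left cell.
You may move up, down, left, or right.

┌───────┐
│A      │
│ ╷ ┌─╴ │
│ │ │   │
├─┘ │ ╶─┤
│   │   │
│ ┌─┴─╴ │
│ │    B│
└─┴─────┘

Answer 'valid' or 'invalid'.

Checking path validity:
Result: All consecutive moves are passable.

valid

Correct solution:

┌───────┐
│A → → ↓│
│ ╷ ┌─╴ │
│ │ │↓ ↲│
├─┘ │ ╶─┤
│   │↳ ↓│
│ ┌─┴─╴ │
│ │    B│
└─┴─────┘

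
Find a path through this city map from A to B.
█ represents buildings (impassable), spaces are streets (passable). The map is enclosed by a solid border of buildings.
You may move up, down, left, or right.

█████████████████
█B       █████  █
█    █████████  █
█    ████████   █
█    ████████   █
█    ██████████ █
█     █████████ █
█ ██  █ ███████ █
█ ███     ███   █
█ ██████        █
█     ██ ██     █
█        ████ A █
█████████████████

Finding the shortest path from A to B:
Movement: cardinal only
Path length: 23 steps
Directions: up → up → left → left → left → left → left → up → left → left → left → left → up → up → left → up → up → up → up → up → left → left → left

Solution:

█████████████████
█B←←↰    █████  █
█   ↑█████████  █
█   ↑████████   █
█   ↑████████   █
█   ↑██████████ █
█   ↑↰█████████ █
█ ██ ↑█ ███████ █
█ ███↑←←←↰███   █
█ ██████ ↑←←←←↰ █
█     ██ ██   ↑ █
█        ████ A █
█████████████████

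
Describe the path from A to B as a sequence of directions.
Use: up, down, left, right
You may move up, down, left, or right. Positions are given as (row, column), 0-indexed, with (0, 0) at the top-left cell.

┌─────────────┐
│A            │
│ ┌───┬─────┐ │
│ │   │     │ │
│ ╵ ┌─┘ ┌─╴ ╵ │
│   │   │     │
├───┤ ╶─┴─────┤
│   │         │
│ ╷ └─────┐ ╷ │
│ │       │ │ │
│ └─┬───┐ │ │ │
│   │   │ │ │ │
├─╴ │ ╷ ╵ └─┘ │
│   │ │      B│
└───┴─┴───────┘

Finding the path and converting it to directions:
Path through cells: (0,0) → (0,1) → (0,2) → (0,3) → (0,4) → (0,5) → (0,6) → (1,6) → (2,6) → (2,5) → (1,5) → (1,4) → (1,3) → (2,3) → (2,2) → (3,2) → (3,3) → (3,4) → (3,5) → (3,6) → (4,6) → (5,6) → (6,6)
Directions: right, right, right, right, right, right, down, down, left, up, left, left, down, left, down, right, right, right, right, down, down, down

Solution:

┌─────────────┐
│A → → → → → ↓│
│ ┌───┬─────┐ │
│ │   │↓ ← ↰│↓│
│ ╵ ┌─┘ ┌─╴ ╵ │
│   │↓ ↲│  ↑ ↲│
├───┤ ╶─┴─────┤
│   │↳ → → → ↓│
│ ╷ └─────┐ ╷ │
│ │       │ │↓│
│ └─┬───┐ │ │ │
│   │   │ │ │↓│
├─╴ │ ╷ ╵ └─┘ │
│   │ │      B│
└───┴─┴───────┘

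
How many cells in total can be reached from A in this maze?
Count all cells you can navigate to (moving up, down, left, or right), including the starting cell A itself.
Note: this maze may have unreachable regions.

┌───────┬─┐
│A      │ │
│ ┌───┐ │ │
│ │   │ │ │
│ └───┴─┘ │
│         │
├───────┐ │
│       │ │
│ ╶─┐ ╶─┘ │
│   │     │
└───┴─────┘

Using BFS/flood-fill to find all reachable cells from A:
Maze size: 5 × 5 = 25 total cells
2 cell(s) are walled off and cannot be reached from A.
Reachable cells: 23

Reachable region (· marks reachable cells):

┌───────┬─┐
│A · · ·│·│
│ ┌───┐ │ │
│·│   │·│·│
│ └───┴─┘ │
│· · · · ·│
├───────┐ │
│· · · ·│·│
│ ╶─┐ ╶─┘ │
│· ·│· · ·│
└───┴─────┘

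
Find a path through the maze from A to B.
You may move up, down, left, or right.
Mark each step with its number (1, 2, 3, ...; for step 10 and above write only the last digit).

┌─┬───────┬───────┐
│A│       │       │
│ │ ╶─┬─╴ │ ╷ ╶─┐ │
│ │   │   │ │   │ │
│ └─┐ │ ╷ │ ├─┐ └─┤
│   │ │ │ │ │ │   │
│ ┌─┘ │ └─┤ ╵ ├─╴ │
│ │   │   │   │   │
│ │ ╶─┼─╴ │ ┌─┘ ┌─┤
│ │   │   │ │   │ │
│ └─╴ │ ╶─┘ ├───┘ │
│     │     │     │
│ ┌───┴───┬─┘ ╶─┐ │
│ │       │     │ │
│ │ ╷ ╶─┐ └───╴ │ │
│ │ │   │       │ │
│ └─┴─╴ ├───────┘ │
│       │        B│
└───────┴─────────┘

Finding the shortest path through the maze:
Path length: 28 steps
Directions: down → down → down → down → down → down → down → down → right → right → right → up → left → up → right → right → down → right → right → right → up → left → up → right → right → down → down → down

Solution:

┌─┬───────┬───────┐
│A│       │       │
│ │ ╶─┬─╴ │ ╷ ╶─┐ │
│1│   │   │ │   │ │
│ └─┐ │ ╷ │ ├─┐ └─┤
│2  │ │ │ │ │ │   │
│ ┌─┘ │ └─┤ ╵ ├─╴ │
│3│   │   │   │   │
│ │ ╶─┼─╴ │ ┌─┘ ┌─┤
│4│   │   │ │   │ │
│ └─╴ │ ╶─┘ ├───┘ │
│5    │     │3 4 5│
│ ┌───┴───┬─┘ ╶─┐ │
│6│  4 5 6│  2 1│6│
│ │ ╷ ╶─┐ └───╴ │ │
│7│ │3 2│7 8 9 0│7│
│ └─┴─╴ ├───────┘ │
│8 9 0 1│        B│
└───────┴─────────┘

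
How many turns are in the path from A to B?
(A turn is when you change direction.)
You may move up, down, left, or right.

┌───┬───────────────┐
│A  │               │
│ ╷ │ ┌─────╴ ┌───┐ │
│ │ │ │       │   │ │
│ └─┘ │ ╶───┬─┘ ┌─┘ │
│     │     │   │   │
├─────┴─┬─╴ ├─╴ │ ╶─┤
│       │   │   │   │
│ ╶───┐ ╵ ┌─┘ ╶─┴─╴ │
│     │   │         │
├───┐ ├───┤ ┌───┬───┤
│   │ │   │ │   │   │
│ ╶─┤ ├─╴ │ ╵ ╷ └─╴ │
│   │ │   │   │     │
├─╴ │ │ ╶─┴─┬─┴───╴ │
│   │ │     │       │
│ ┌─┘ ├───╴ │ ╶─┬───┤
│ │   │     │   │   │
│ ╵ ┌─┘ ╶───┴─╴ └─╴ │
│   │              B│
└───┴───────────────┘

Directions: down, down, right, right, up, up, right, right, right, right, right, right, right, down, down, left, down, right, down, left, left, left, left, down, down, right, up, right, down, right, right, down, left, left, left, down, right, down, right, right
Number of turns: 21

Solution:

┌───┬───────────────┐
│A  │↱ → → → → → → ↓│
│ ╷ │ ┌─────╴ ┌───┐ │
│↓│ │↑│       │   │↓│
│ └─┘ │ ╶───┬─┘ ┌─┘ │
│↳ → ↑│     │   │↓ ↲│
├─────┴─┬─╴ ├─╴ │ ╶─┤
│       │   │   │↳ ↓│
│ ╶───┐ ╵ ┌─┘ ╶─┴─╴ │
│     │   │↓ ← ← ← ↲│
├───┐ ├───┤ ┌───┬───┤
│   │ │   │↓│↱ ↓│   │
│ ╶─┤ ├─╴ │ ╵ ╷ └─╴ │
│   │ │   │↳ ↑│↳ → ↓│
├─╴ │ │ ╶─┴─┬─┴───╴ │
│   │ │     │↓ ← ← ↲│
│ ┌─┘ ├───╴ │ ╶─┬───┤
│ │   │     │↳ ↓│   │
│ ╵ ┌─┘ ╶───┴─╴ └─╴ │
│   │          ↳ → B│
└───┴───────────────┘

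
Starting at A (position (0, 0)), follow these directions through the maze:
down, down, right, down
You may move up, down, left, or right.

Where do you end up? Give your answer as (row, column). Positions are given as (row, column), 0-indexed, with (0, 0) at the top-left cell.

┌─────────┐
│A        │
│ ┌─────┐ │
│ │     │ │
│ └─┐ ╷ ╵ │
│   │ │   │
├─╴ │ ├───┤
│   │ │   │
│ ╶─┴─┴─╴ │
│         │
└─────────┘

Following directions step by step:
Start: (0, 0)
  down: (0, 0) → (1, 0)
  down: (1, 0) → (2, 0)
  right: (2, 0) → (2, 1)
  down: (2, 1) → (3, 1)
Final position: (3, 1)

Path taken:

┌─────────┐
│A        │
│ ┌─────┐ │
│↓│     │ │
│ └─┐ ╷ ╵ │
│↳ ↓│ │   │
├─╴ │ ├───┤
│  B│ │   │
│ ╶─┴─┴─╴ │
│         │
└─────────┘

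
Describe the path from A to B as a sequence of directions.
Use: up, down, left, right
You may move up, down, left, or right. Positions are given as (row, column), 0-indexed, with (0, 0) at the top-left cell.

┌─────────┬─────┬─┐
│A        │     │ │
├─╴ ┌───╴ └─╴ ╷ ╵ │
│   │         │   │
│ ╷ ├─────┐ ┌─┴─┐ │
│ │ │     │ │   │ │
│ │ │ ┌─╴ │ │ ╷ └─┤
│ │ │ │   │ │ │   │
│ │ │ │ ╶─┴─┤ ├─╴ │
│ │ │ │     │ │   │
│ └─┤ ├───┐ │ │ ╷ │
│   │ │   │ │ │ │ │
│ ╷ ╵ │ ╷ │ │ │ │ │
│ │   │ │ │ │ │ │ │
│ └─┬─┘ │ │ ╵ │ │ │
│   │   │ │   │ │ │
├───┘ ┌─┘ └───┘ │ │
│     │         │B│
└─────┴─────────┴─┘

Finding the path and converting it to directions:
Path through cells: (0,0) → (0,1) → (1,1) → (1,0) → (2,0) → (3,0) → (4,0) → (5,0) → (5,1) → (6,1) → (6,2) → (5,2) → (4,2) → (3,2) → (2,2) → (2,3) → (2,4) → (3,4) → (3,3) → (4,3) → (4,4) → (4,5) → (5,5) → (6,5) → (7,5) → (7,6) → (6,6) → (5,6) → (4,6) → (3,6) → (2,6) → (2,7) → (3,7) → (3,8) → (4,8) → (5,8) → (6,8) → (7,8) → (8,8)
Directions: right, down, left, down, down, down, down, right, down, right, up, up, up, up, right, right, down, left, down, right, right, down, down, down, right, up, up, up, up, up, right, down, right, down, down, down, down, down

Solution:

┌─────────┬─────┬─┐
│A ↓      │     │ │
├─╴ ┌───╴ └─╴ ╷ ╵ │
│↓ ↲│         │   │
│ ╷ ├─────┐ ┌─┴─┐ │
│↓│ │↱ → ↓│ │↱ ↓│ │
│ │ │ ┌─╴ │ │ ╷ └─┤
│↓│ │↑│↓ ↲│ │↑│↳ ↓│
│ │ │ │ ╶─┴─┤ ├─╴ │
│↓│ │↑│↳ → ↓│↑│  ↓│
│ └─┤ ├───┐ │ │ ╷ │
│↳ ↓│↑│   │↓│↑│ │↓│
│ ╷ ╵ │ ╷ │ │ │ │ │
│ │↳ ↑│ │ │↓│↑│ │↓│
│ └─┬─┘ │ │ ╵ │ │ │
│   │   │ │↳ ↑│ │↓│
├───┘ ┌─┘ └───┘ │ │
│     │         │B│
└─────┴─────────┴─┘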